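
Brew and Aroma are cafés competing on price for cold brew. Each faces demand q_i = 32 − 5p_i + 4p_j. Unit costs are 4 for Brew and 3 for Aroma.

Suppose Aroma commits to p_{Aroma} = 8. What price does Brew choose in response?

Brew's profit: π = (p_{Brew} − 4)(32 − 5p_{Brew} + 4p_{Aroma}).
∂π/∂p_{Brew} = 52 − 10p_{Brew} + 4p_{Aroma} = 0 ⇒ p_{Brew} = 5.2 + 0.4p_{Aroma}.
At p_{Aroma} = 8: p_{Brew} = 5.2 + 0.4·8 = 8.4.

8.4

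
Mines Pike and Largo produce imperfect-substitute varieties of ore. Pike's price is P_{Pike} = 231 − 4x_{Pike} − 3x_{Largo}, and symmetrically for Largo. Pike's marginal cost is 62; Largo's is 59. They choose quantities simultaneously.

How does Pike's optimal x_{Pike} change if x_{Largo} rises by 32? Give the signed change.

Mine Pike's profit: π = x_{Pike}(231 − 4x_{Pike} − 3x_{Largo}) − 62x_{Pike}.
∂π/∂x_{Pike} = 169 − 8x_{Pike} − 3x_{Largo} = 0 ⇒ x_{Pike} = 21.125 − 0.375x_{Largo}.
The reaction-function slope is −0.375, so a 32-unit rise in x_{Largo} moves x_{Pike} by −0.375 × 32 = −12. Pike's best response falls — the actions are strategic substitutes.

-12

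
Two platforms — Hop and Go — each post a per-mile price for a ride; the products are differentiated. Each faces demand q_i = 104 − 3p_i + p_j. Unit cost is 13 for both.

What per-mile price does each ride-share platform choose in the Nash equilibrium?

Hop's profit: π = (p_{Hop} − 13)(104 − 3p_{Hop} + p_{Go}).
∂π/∂p_{Hop} = 143 − 6p_{Hop} + p_{Go} = 0 ⇒ p_{Hop} = 143/6 + (1/6)p_{Go}.
The game is symmetric, so in equilibrium p_{Go} = p_{Hop}: the reaction function gives (5/6)p_{Hop} = 143/6, hence p_{Hop} = 28.6.

28.6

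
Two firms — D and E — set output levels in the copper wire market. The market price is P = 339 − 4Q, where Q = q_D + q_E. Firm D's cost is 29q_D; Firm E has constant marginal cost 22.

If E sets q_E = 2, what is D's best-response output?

Firm D's profit: π = q_D(339 − 4(q_D + q_E)) − 29q_D.
∂π/∂q_D = 310 − 8q_D − 4q_E = 0, so q_D = 38.75 − 0.5q_E.
At q_E = 2: q_D = 38.75 − 0.5·2 = 37.75.

37.75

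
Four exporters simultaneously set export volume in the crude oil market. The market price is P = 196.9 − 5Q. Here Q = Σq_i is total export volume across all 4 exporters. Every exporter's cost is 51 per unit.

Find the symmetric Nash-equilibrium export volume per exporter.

A representative exporter's profit is π_i = q_i(196.9 − 5Q) − 51q_i, with Q = q_i + Σ_{j≠i} q_j.
First-order condition: 145.9 − 10q_i − 5Σ_{j≠i} q_j = 0.
With identical exporters, set every q_j = q: then 145.9 − 10q − 15q = 0, i.e. q = 145.9/25 = 5.836.

5.836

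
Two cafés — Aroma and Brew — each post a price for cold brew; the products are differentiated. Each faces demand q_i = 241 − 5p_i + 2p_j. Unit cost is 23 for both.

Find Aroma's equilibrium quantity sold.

Aroma's profit: π = (p_{Aroma} − 23)(241 − 5p_{Aroma} + 2p_{Brew}).
∂π/∂p_{Aroma} = 356 − 10p_{Aroma} + 2p_{Brew} = 0 ⇒ p_{Aroma} = 35.6 + 0.2p_{Brew}.
By symmetry p_{Brew} = p_{Aroma}; substituting into the reaction function, 0.8p_{Aroma} = 35.6 and p_{Aroma} = 44.5.
q_{Aroma} = 241 − 5·44.5 + 2·44.5 = 107.5.

107.5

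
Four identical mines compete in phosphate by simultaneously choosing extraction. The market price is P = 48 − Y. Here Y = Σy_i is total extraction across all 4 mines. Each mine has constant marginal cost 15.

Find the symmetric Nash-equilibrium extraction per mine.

6.6

A representative mine's profit is π_i = y_i(48 − Y) − 15y_i, with Y = y_i + Σ_{j≠i} y_j.
First-order condition: 33 − 2y_i − Σ_{j≠i} y_j = 0.
In a symmetric equilibrium every mine chooses the same y, so Σ_{j≠i} y_j = 3y. The condition becomes 33 − 5y = 0, giving y = 33/5 = 6.6.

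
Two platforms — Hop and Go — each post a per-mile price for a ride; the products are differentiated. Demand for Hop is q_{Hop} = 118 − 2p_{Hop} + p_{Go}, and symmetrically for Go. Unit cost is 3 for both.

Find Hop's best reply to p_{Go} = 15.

Hop's profit: π = (p_{Hop} − 3)(118 − 2p_{Hop} + p_{Go}).
∂π/∂p_{Hop} = 124 − 4p_{Hop} + p_{Go} = 0 ⇒ p_{Hop} = 31 + 0.25p_{Go}.
At p_{Go} = 15: p_{Hop} = 31 + 0.25·15 = 34.75.

34.75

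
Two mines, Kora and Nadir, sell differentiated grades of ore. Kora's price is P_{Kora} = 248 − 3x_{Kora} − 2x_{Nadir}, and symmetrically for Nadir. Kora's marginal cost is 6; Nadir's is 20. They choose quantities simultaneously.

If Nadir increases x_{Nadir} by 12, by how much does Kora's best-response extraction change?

-4

Mine Kora's profit: π = x_{Kora}(248 − 3x_{Kora} − 2x_{Nadir}) − 6x_{Kora}.
∂π/∂x_{Kora} = 242 − 6x_{Kora} − 2x_{Nadir} = 0 ⇒ x_{Kora} = 121/3 − (1/3)x_{Nadir}.
The reaction-function slope is −1/3, so a 12-unit rise in x_{Nadir} moves x_{Kora} by −1/3 × 12 = −4. Kora's best response falls — the actions are strategic substitutes.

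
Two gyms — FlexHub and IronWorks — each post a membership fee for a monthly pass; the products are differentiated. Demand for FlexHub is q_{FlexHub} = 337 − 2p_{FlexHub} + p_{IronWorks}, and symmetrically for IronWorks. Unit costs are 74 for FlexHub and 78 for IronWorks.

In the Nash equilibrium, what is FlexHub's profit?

15558.48

FlexHub's profit: π = (p_{FlexHub} − 74)(337 − 2p_{FlexHub} + p_{IronWorks}).
∂π/∂p_{FlexHub} = 485 − 4p_{FlexHub} + p_{IronWorks} = 0 ⇒ p_{FlexHub} = 121.25 + 0.25p_{IronWorks}.
Similarly p_{IronWorks} = 123.25 + 0.25p_{FlexHub}.
Substituting the second reaction function into the first: p_{FlexHub} = 121.25 + 0.25(123.25 + 0.25p_{FlexHub}), which gives 0.9375p_{FlexHub} = 152.0625 ⇒ p_{FlexHub} = 162.2.
Then p_{IronWorks} = 123.25 + 0.25·162.2 = 163.8.
q_{FlexHub} = 337 − 2·162.2 + 163.8 = 176.4.
Profit = (162.2 − 74)·176.4 = 15558.48.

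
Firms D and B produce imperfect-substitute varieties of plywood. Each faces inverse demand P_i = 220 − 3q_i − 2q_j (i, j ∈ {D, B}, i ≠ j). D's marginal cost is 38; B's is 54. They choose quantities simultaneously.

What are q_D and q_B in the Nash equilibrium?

23.75, 19.75

Firm D's profit: π = q_D(220 − 3q_D − 2q_B) − 38q_D.
∂π/∂q_D = 182 − 6q_D − 2q_B = 0 ⇒ q_D = 91/3 − (1/3)q_B.
Similarly q_B = 83/3 − (1/3)q_D.
Plugging q_B into D's best response: q_D = 91/3 − (1/3)(83/3 − (1/3)q_D) ⇒ (8/9)q_D = 190/9, so q_D = 23.75.
Then q_B = 83/3 − (1/3)·23.75 = 19.75.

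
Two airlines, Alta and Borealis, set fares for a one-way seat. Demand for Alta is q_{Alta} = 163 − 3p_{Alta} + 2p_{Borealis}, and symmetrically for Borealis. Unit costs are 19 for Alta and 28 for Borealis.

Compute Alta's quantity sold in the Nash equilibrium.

Alta's profit: π = (p_{Alta} − 19)(163 − 3p_{Alta} + 2p_{Borealis}).
∂π/∂p_{Alta} = 220 − 6p_{Alta} + 2p_{Borealis} = 0 ⇒ p_{Alta} = 110/3 + (1/3)p_{Borealis}.
Similarly p_{Borealis} = 247/6 + (1/3)p_{Alta}.
Substituting the second reaction function into the first: p_{Alta} = 110/3 + (1/3)(247/6 + (1/3)p_{Alta}), which gives (8/9)p_{Alta} = 907/18 ⇒ p_{Alta} = 56.6875.
Then p_{Borealis} = 247/6 + (1/3)·56.6875 = 60.0625.
q_{Alta} = 163 − 3·56.6875 + 2·60.0625 = 113.0625.

113.0625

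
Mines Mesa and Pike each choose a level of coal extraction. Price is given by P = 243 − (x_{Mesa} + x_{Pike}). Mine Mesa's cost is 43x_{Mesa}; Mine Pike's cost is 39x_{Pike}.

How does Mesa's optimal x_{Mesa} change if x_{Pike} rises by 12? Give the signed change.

Mine Mesa's profit: π = x_{Mesa}(243 − (x_{Mesa} + x_{Pike})) − 43x_{Mesa}.
∂π/∂x_{Mesa} = 200 − 2x_{Mesa} − x_{Pike} = 0, so x_{Mesa} = 100 − 0.5x_{Pike}.
The reaction-function slope is −0.5, so a 12-unit rise in x_{Pike} moves x_{Mesa} by −0.5 × 12 = −6. Mesa's best response falls — the actions are strategic substitutes.

-6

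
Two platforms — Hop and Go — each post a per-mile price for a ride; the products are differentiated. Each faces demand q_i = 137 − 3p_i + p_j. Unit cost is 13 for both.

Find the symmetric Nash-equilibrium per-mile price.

35.2

Hop's profit: π = (p_{Hop} − 13)(137 − 3p_{Hop} + p_{Go}).
∂π/∂p_{Hop} = 176 − 6p_{Hop} + p_{Go} = 0 ⇒ p_{Hop} = 88/3 + (1/6)p_{Go}.
The game is symmetric, so in equilibrium p_{Go} = p_{Hop}: the reaction function gives (5/6)p_{Hop} = 88/3, hence p_{Hop} = 35.2.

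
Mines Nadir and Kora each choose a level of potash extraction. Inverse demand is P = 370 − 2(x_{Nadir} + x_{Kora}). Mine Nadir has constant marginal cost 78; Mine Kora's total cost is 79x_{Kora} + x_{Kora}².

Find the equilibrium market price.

195

Mine Nadir's profit: π = x_{Nadir}(370 − 2(x_{Nadir} + x_{Kora})) − 78x_{Nadir}.
∂π/∂x_{Nadir} = 292 − 4x_{Nadir} − 2x_{Kora} = 0, so x_{Nadir} = 73 − 0.5x_{Kora}.
For Kora: ∂π/∂x_{Kora} = 291 − 6x_{Kora} − 2x_{Nadir} = 0 ⇒ x_{Kora} = 48.5 − (1/3)x_{Nadir}.
Plugging x_{Kora} into Nadir's best response: x_{Nadir} = 73 − 0.5(48.5 − (1/3)x_{Nadir}) ⇒ (5/6)x_{Nadir} = 48.75, so x_{Nadir} = 58.5.
Then x_{Kora} = 48.5 − (1/3)·58.5 = 29.
Equilibrium price: P = 370 − 2·87.5 = 195.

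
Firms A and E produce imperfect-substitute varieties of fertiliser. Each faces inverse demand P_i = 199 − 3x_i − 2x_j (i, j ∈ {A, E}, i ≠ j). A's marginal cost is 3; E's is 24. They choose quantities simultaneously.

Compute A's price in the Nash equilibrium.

80.4375

Firm A's profit: π = x_A(199 − 3x_A − 2x_E) − 3x_A.
∂π/∂x_A = 196 − 6x_A − 2x_E = 0 ⇒ x_A = 98/3 − (1/3)x_E.
Similarly x_E = 175/6 − (1/3)x_A.
Substituting the second reaction function into the first: x_A = 98/3 − (1/3)(175/6 − (1/3)x_A), which gives (8/9)x_A = 413/18 ⇒ x_A = 25.8125.
Then x_E = 175/6 − (1/3)·25.8125 = 20.5625.
P_A = 199 − 3·25.8125 − 2·20.5625 = 80.4375.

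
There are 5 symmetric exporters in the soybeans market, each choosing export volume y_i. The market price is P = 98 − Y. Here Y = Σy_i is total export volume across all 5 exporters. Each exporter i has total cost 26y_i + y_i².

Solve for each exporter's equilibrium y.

A representative exporter's profit is π_i = y_i(98 − Y) − 26y_i − y_i², with Y = y_i + Σ_{j≠i} y_j.
First-order condition: 72 − 4y_i − Σ_{j≠i} y_j = 0.
With identical exporters, set every y_j = y: then 72 − 4y − 4y = 0, i.e. y = 72/8 = 9.

9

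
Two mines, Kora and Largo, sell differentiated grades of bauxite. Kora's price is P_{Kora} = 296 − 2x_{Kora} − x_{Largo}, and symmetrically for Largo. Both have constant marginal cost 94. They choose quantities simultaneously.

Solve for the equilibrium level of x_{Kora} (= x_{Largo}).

40.4

Mine Kora's profit: π = x_{Kora}(296 − 2x_{Kora} − x_{Largo}) − 94x_{Kora}.
∂π/∂x_{Kora} = 202 − 4x_{Kora} − x_{Largo} = 0 ⇒ x_{Kora} = 50.5 − 0.25x_{Largo}.
The game is symmetric, so in equilibrium x_{Largo} = x_{Kora}: the reaction function gives 1.25x_{Kora} = 50.5, hence x_{Kora} = 40.4.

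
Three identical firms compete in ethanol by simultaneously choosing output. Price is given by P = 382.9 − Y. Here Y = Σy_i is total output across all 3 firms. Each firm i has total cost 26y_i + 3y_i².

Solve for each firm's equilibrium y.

A representative firm's profit is π_i = y_i(382.9 − Y) − 26y_i − 3y_i², with Y = y_i + Σ_{j≠i} y_j.
First-order condition: 356.9 − 8y_i − Σ_{j≠i} y_j = 0.
In a symmetric equilibrium every firm chooses the same y, so Σ_{j≠i} y_j = 2y. The condition becomes 356.9 − 10y = 0, giving y = 356.9/10 = 35.69.

35.69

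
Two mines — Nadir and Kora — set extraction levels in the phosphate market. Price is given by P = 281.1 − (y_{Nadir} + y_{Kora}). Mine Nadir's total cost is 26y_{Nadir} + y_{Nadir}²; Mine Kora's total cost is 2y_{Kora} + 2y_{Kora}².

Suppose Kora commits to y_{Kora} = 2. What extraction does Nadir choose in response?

Mine Nadir's profit: π = y_{Nadir}(281.1 − (y_{Nadir} + y_{Kora})) − 26y_{Nadir} − y_{Nadir}².
∂π/∂y_{Nadir} = 255.1 − 4y_{Nadir} − y_{Kora} = 0, so y_{Nadir} = 63.775 − 0.25y_{Kora}.
At y_{Kora} = 2: y_{Nadir} = 63.775 − 0.25·2 = 63.275.

63.275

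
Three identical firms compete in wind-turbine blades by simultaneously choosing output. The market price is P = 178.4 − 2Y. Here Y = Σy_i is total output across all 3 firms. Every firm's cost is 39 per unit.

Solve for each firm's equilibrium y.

17.425

A representative firm's profit is π_i = y_i(178.4 − 2Y) − 39y_i, with Y = y_i + Σ_{j≠i} y_j.
First-order condition: 139.4 − 4y_i − 2Σ_{j≠i} y_j = 0.
In a symmetric equilibrium every firm chooses the same y, so Σ_{j≠i} y_j = 2y. The condition becomes 139.4 − 8y = 0, giving y = 139.4/8 = 17.425.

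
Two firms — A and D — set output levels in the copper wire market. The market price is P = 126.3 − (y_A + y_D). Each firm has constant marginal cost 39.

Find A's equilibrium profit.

846.81

Firm A's profit: π = y_A(126.3 − (y_A + y_D)) − 39y_A.
∂π/∂y_A = 87.3 − 2y_A − y_D = 0, so y_A = 43.65 − 0.5y_D.
By symmetry y_D = y_A; substituting into the reaction function, 1.5y_A = 43.65 and y_A = 29.1.
Price P = 126.3 − 58.2 = 68.1.
A's profit: (68.1 − 39)·29.1 = 846.81.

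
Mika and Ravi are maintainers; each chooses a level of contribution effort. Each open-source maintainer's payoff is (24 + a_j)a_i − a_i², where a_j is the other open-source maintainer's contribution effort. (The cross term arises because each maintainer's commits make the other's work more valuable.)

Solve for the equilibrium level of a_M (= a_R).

Mika's payoff is (24 + a_R)a_M − a_M².
∂π/∂a_M = 24 + a_R − 2a_M = 0, so a_M = 12 + 0.5a_R.
By symmetry a_R = a_M; substituting into the reaction function, 0.5a_M = 12 and a_M = 24.

24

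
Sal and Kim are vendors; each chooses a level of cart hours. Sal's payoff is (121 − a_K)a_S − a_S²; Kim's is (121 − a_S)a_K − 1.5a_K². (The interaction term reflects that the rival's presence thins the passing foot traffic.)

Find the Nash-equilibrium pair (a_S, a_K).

48.4, 24.2

Expanding Sal's payoff: 121a_S − a_Ka_S − a_S².
∂π/∂a_S = 121 − a_K − 2a_S = 0, so a_S = 60.5 − 0.5a_K.
Likewise for Kim: a_K = 121/3 − (1/3)a_S.
Substituting the second reaction function into the first: a_S = 60.5 − 0.5(121/3 − (1/3)a_S), which gives (5/6)a_S = 121/3 ⇒ a_S = 48.4.
Then a_K = 121/3 − (1/3)·48.4 = 24.2.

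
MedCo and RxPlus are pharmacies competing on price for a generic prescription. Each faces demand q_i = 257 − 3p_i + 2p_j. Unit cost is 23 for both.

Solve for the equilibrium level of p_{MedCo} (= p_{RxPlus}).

81.5

MedCo's profit: π = (p_{MedCo} − 23)(257 − 3p_{MedCo} + 2p_{RxPlus}).
∂π/∂p_{MedCo} = 326 − 6p_{MedCo} + 2p_{RxPlus} = 0 ⇒ p_{MedCo} = 163/3 + (1/3)p_{RxPlus}.
Setting p_{MedCo} = p_{RxPlus} in the reaction function: p_{MedCo} = 163/3 + (1/3)p_{MedCo}, so p_{MedCo} = (163/3) / (2/3) = 81.5.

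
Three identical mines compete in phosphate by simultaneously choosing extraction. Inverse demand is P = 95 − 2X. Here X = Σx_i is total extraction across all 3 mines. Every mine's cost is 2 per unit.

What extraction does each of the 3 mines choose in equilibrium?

A representative mine's profit is π_i = x_i(95 − 2X) − 2x_i, with X = x_i + Σ_{j≠i} x_j.
First-order condition: 93 − 4x_i − 2Σ_{j≠i} x_j = 0.
With identical mines, set every x_j = x: then 93 − 4x − 4x = 0, i.e. x = 93/8 = 11.625.

11.625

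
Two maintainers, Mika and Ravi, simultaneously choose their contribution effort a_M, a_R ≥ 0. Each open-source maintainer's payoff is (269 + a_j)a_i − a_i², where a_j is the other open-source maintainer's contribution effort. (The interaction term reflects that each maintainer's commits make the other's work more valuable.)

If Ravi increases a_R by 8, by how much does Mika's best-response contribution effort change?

Mika's payoff is (269 + a_R)a_M − a_M².
∂π/∂a_M = 269 + a_R − 2a_M = 0, so a_M = 134.5 + 0.5a_R.
The reaction-function slope is 0.5, so an 8-unit rise in a_R moves a_M by 0.5 × 8 = 4. Mika's best response rises — the actions are strategic complements.

4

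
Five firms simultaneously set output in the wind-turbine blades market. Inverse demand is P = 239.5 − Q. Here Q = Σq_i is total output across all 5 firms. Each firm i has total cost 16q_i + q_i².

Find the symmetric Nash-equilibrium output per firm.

27.9375

A representative firm's profit is π_i = q_i(239.5 − Q) − 16q_i − q_i², with Q = q_i + Σ_{j≠i} q_j.
First-order condition: 223.5 − 4q_i − Σ_{j≠i} q_j = 0.
Imposing symmetry (q_j = q for all j) turns Σ_{j≠i} q_j into 4q, so 223.5 = 8q and q = 27.9375.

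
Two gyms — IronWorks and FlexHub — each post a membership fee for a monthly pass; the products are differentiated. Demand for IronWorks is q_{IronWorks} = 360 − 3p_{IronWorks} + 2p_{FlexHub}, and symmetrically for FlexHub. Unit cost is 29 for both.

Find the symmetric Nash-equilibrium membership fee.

IronWorks's profit: π = (p_{IronWorks} − 29)(360 − 3p_{IronWorks} + 2p_{FlexHub}).
∂π/∂p_{IronWorks} = 447 − 6p_{IronWorks} + 2p_{FlexHub} = 0 ⇒ p_{IronWorks} = 74.5 + (1/3)p_{FlexHub}.
By symmetry p_{FlexHub} = p_{IronWorks}; substituting into the reaction function, (2/3)p_{IronWorks} = 74.5 and p_{IronWorks} = 111.75.

111.75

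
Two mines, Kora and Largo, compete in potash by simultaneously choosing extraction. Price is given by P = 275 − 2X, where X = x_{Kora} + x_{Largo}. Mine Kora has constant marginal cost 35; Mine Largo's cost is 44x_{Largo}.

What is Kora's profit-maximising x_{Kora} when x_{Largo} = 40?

Mine Kora's profit: π = x_{Kora}(275 − 2(x_{Kora} + x_{Largo})) − 35x_{Kora}.
∂π/∂x_{Kora} = 240 − 4x_{Kora} − 2x_{Largo} = 0, so x_{Kora} = 60 − 0.5x_{Largo}.
At x_{Largo} = 40: x_{Kora} = 60 − 0.5·40 = 40.

40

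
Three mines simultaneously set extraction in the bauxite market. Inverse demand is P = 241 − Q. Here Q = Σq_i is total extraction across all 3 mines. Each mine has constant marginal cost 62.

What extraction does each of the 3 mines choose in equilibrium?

44.75

A representative mine's profit is π_i = q_i(241 − Q) − 62q_i, with Q = q_i + Σ_{j≠i} q_j.
First-order condition: 179 − 2q_i − Σ_{j≠i} q_j = 0.
Imposing symmetry (q_j = q for all j) turns Σ_{j≠i} q_j into 2q, so 179 = 4q and q = 44.75.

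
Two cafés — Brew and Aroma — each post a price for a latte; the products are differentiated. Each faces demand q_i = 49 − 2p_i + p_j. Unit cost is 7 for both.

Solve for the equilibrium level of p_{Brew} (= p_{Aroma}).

21

Brew's profit: π = (p_{Brew} − 7)(49 − 2p_{Brew} + p_{Aroma}).
∂π/∂p_{Brew} = 63 − 4p_{Brew} + p_{Aroma} = 0 ⇒ p_{Brew} = 15.75 + 0.25p_{Aroma}.
Setting p_{Brew} = p_{Aroma} in the reaction function: p_{Brew} = 15.75 + 0.25p_{Brew}, so p_{Brew} = 15.75 / 0.75 = 21.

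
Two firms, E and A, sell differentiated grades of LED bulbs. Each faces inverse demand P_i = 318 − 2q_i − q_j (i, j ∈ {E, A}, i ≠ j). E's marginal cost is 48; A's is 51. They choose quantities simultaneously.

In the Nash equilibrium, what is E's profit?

5875.28

Firm E's profit: π = q_E(318 − 2q_E − q_A) − 48q_E.
∂π/∂q_E = 270 − 4q_E − q_A = 0 ⇒ q_E = 67.5 − 0.25q_A.
Similarly q_A = 66.75 − 0.25q_E.
Plugging q_A into E's best response: q_E = 67.5 − 0.25(66.75 − 0.25q_E) ⇒ 0.9375q_E = 50.8125, so q_E = 54.2.
Then q_A = 66.75 − 0.25·54.2 = 53.2.
P_E = 318 − 2·54.2 − 53.2 = 156.4.
Profit = (156.4 − 48)·54.2 = 5875.28.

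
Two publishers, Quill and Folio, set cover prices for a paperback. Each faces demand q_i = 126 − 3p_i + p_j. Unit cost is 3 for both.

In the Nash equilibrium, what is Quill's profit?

Quill's profit: π = (p_{Quill} − 3)(126 − 3p_{Quill} + p_{Folio}).
∂π/∂p_{Quill} = 135 − 6p_{Quill} + p_{Folio} = 0 ⇒ p_{Quill} = 22.5 + (1/6)p_{Folio}.
The game is symmetric, so in equilibrium p_{Folio} = p_{Quill}: the reaction function gives (5/6)p_{Quill} = 22.5, hence p_{Quill} = 27.
q_{Quill} = 126 − 3·27 + 27 = 72.
Profit = (27 − 3)·72 = 1728.

1728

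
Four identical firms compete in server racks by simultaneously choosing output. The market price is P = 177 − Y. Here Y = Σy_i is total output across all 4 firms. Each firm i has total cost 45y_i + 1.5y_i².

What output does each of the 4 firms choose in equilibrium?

A representative firm's profit is π_i = y_i(177 − Y) − 45y_i − 1.5y_i², with Y = y_i + Σ_{j≠i} y_j.
First-order condition: 132 − 5y_i − Σ_{j≠i} y_j = 0.
With identical firms, set every y_j = y: then 132 − 5y − 3y = 0, i.e. y = 132/8 = 16.5.

16.5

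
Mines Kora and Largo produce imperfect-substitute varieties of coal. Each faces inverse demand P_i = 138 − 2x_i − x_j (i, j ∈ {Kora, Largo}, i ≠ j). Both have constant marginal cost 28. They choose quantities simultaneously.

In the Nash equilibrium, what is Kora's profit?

Mine Kora's profit: π = x_{Kora}(138 − 2x_{Kora} − x_{Largo}) − 28x_{Kora}.
∂π/∂x_{Kora} = 110 − 4x_{Kora} − x_{Largo} = 0 ⇒ x_{Kora} = 27.5 − 0.25x_{Largo}.
By symmetry x_{Largo} = x_{Kora}; substituting into the reaction function, 1.25x_{Kora} = 27.5 and x_{Kora} = 22.
P_{Kora} = 138 − 2·22 − 22 = 72.
Profit = (72 − 28)·22 = 968.

968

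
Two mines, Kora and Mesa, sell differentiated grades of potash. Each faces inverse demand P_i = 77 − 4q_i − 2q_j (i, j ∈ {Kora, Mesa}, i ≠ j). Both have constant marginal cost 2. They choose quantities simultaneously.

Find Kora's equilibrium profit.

Mine Kora's profit: π = q_{Kora}(77 − 4q_{Kora} − 2q_{Mesa}) − 2q_{Kora}.
∂π/∂q_{Kora} = 75 − 8q_{Kora} − 2q_{Mesa} = 0 ⇒ q_{Kora} = 9.375 − 0.25q_{Mesa}.
Setting q_{Kora} = q_{Mesa} in the reaction function: q_{Kora} = 9.375 − 0.25q_{Kora}, so q_{Kora} = 9.375 / 1.25 = 7.5.
P_{Kora} = 77 − 4·7.5 − 2·7.5 = 32.
Profit = (32 − 2)·7.5 = 225.

225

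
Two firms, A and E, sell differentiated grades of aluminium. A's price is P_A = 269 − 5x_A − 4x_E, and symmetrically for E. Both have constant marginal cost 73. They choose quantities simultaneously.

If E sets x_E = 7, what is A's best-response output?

Firm A's profit: π = x_A(269 − 5x_A − 4x_E) − 73x_A.
∂π/∂x_A = 196 − 10x_A − 4x_E = 0 ⇒ x_A = 19.6 − 0.4x_E.
At x_E = 7: x_A = 19.6 − 0.4·7 = 16.8.

16.8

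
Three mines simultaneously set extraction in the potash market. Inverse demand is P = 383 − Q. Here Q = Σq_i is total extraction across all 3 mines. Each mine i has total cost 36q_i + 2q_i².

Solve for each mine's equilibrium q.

A representative mine's profit is π_i = q_i(383 − Q) − 36q_i − 2q_i², with Q = q_i + Σ_{j≠i} q_j.
First-order condition: 347 − 6q_i − Σ_{j≠i} q_j = 0.
With identical mines, set every q_j = q: then 347 − 6q − 2q = 0, i.e. q = 347/8 = 43.375.

43.375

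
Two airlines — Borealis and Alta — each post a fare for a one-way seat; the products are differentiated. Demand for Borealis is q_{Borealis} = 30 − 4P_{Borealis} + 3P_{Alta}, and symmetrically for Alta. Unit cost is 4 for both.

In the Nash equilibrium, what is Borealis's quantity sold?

Borealis's profit: π = (P_{Borealis} − 4)(30 − 4P_{Borealis} + 3P_{Alta}).
∂π/∂P_{Borealis} = 46 − 8P_{Borealis} + 3P_{Alta} = 0 ⇒ P_{Borealis} = 5.75 + 0.375P_{Alta}.
The game is symmetric, so in equilibrium P_{Alta} = P_{Borealis}: the reaction function gives 0.625P_{Borealis} = 5.75, hence P_{Borealis} = 9.2.
q_{Borealis} = 30 − 4·9.2 + 3·9.2 = 20.8.

20.8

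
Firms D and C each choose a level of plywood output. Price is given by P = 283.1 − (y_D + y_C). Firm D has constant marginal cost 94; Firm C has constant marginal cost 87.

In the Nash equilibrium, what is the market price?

Firm D's profit: π = y_D(283.1 − (y_D + y_C)) − 94y_D.
∂π/∂y_D = 189.1 − 2y_D − y_C = 0, so y_D = 94.55 − 0.5y_C.
By the same steps for C: y_C = 98.05 − 0.5y_D.
Substituting the second reaction function into the first: y_D = 94.55 − 0.5(98.05 − 0.5y_D), which gives 0.75y_D = 45.525 ⇒ y_D = 60.7.
Then y_C = 98.05 − 0.5·60.7 = 67.7.
Equilibrium price: P = 283.1 − 128.4 = 154.7.

154.7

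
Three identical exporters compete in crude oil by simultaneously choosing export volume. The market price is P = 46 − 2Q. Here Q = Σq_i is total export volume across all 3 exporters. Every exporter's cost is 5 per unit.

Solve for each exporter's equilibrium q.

A representative exporter's profit is π_i = q_i(46 − 2Q) − 5q_i, with Q = q_i + Σ_{j≠i} q_j.
First-order condition: 41 − 4q_i − 2Σ_{j≠i} q_j = 0.
Imposing symmetry (q_j = q for all j) turns Σ_{j≠i} q_j into 2q, so 41 = 8q and q = 5.125.

5.125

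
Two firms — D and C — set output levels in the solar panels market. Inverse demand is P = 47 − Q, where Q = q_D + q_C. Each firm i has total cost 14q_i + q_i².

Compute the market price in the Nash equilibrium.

Firm D's profit: π = q_D(47 − (q_D + q_C)) − 14q_D − q_D².
∂π/∂q_D = 33 − 4q_D − q_C = 0, so q_D = 8.25 − 0.25q_C.
The game is symmetric, so in equilibrium q_C = q_D: the reaction function gives 1.25q_D = 8.25, hence q_D = 6.6.
Equilibrium price: P = 47 − 13.2 = 33.8.

33.8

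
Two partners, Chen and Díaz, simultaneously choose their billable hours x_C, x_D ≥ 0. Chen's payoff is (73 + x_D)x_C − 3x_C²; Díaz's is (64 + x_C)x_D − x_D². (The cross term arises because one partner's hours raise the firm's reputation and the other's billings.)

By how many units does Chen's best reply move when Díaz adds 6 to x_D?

Expanding Chen's payoff: 73x_C + x_Dx_C − 3x_C².
∂π/∂x_C = 73 + x_D − 6x_C = 0, so x_C = 73/6 + (1/6)x_D.
The reaction-function slope is 1/6, so a 6-unit rise in x_D moves x_C by 1/6 × 6 = 1. Chen's best response rises — the actions are strategic complements.

1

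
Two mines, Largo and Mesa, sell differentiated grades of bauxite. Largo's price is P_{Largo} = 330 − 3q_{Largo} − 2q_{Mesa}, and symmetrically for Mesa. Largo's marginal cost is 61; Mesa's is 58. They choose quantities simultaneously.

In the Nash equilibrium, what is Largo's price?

Mine Largo's profit: π = q_{Largo}(330 − 3q_{Largo} − 2q_{Mesa}) − 61q_{Largo}.
∂π/∂q_{Largo} = 269 − 6q_{Largo} − 2q_{Mesa} = 0 ⇒ q_{Largo} = 269/6 − (1/3)q_{Mesa}.
Similarly q_{Mesa} = 136/3 − (1/3)q_{Largo}.
Substituting the second reaction function into the first: q_{Largo} = 269/6 − (1/3)(136/3 − (1/3)q_{Largo}), which gives (8/9)q_{Largo} = 535/18 ⇒ q_{Largo} = 33.4375.
Then q_{Mesa} = 136/3 − (1/3)·33.4375 = 34.1875.
P_{Largo} = 330 − 3·33.4375 − 2·34.1875 = 161.3125.

161.3125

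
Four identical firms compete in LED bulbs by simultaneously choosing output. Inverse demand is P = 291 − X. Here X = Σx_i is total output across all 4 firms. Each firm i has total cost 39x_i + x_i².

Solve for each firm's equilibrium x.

A representative firm's profit is π_i = x_i(291 − X) − 39x_i − x_i², with X = x_i + Σ_{j≠i} x_j.
First-order condition: 252 − 4x_i − Σ_{j≠i} x_j = 0.
Imposing symmetry (x_j = x for all j) turns Σ_{j≠i} x_j into 3x, so 252 = 7x and x = 36.

36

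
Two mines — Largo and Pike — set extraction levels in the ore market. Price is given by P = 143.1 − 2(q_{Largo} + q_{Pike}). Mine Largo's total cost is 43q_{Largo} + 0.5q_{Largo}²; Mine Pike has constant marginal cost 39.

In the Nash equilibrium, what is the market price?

79.0375

Mine Largo's profit: π = q_{Largo}(143.1 − 2(q_{Largo} + q_{Pike})) − 43q_{Largo} − 0.5q_{Largo}².
∂π/∂q_{Largo} = 100.1 − 5q_{Largo} − 2q_{Pike} = 0, so q_{Largo} = 20.02 − 0.4q_{Pike}.
For Pike: ∂π/∂q_{Pike} = 104.1 − 4q_{Pike} − 2q_{Largo} = 0 ⇒ q_{Pike} = 26.025 − 0.5q_{Largo}.
Solving the two reaction functions simultaneously: (1 − (−0.4)(−0.5))q_{Largo} = 20.02 − 0.4·26.025, so 0.8q_{Largo} = 9.61 and q_{Largo} = 12.0125.
Then q_{Pike} = 26.025 − 0.5·12.0125 = 3203/160.
Equilibrium price: P = 143.1 − 2·(1025/32) = 79.0375.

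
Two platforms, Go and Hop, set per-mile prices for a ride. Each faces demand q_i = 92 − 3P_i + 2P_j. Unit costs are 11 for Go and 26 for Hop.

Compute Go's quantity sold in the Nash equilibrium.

69.1875

Go's profit: π = (P_{Go} − 11)(92 − 3P_{Go} + 2P_{Hop}).
∂π/∂P_{Go} = 125 − 6P_{Go} + 2P_{Hop} = 0 ⇒ P_{Go} = 125/6 + (1/3)P_{Hop}.
Similarly P_{Hop} = 85/3 + (1/3)P_{Go}.
Plugging P_{Hop} into Go's best response: P_{Go} = 125/6 + (1/3)(85/3 + (1/3)P_{Go}) ⇒ (8/9)P_{Go} = 545/18, so P_{Go} = 34.0625.
Then P_{Hop} = 85/3 + (1/3)·34.0625 = 39.6875.
q_{Go} = 92 − 3·34.0625 + 2·39.6875 = 69.1875.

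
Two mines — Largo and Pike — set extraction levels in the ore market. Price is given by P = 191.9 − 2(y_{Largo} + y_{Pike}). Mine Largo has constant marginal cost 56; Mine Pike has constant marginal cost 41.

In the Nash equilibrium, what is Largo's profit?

812.045

Mine Largo's profit: π = y_{Largo}(191.9 − 2(y_{Largo} + y_{Pike})) − 56y_{Largo}.
∂π/∂y_{Largo} = 135.9 − 4y_{Largo} − 2y_{Pike} = 0, so y_{Largo} = 33.975 − 0.5y_{Pike}.
By the same steps for Pike: y_{Pike} = 37.725 − 0.5y_{Largo}.
Solving the two reaction functions simultaneously: (1 − (−0.5)(−0.5))y_{Largo} = 33.975 − 0.5·37.725, so 0.75y_{Largo} = 15.1125 and y_{Largo} = 20.15.
Then y_{Pike} = 37.725 − 0.5·20.15 = 27.65.
Price P = 191.9 − 2·47.8 = 96.3.
Largo's profit: (96.3 − 56)·20.15 = 812.045.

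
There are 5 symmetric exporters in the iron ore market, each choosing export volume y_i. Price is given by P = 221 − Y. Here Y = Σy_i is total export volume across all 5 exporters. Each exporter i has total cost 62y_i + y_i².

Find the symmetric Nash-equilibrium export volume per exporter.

19.875

A representative exporter's profit is π_i = y_i(221 − Y) − 62y_i − y_i², with Y = y_i + Σ_{j≠i} y_j.
First-order condition: 159 − 4y_i − Σ_{j≠i} y_j = 0.
In a symmetric equilibrium every exporter chooses the same y, so Σ_{j≠i} y_j = 4y. The condition becomes 159 − 8y = 0, giving y = 159/8 = 19.875.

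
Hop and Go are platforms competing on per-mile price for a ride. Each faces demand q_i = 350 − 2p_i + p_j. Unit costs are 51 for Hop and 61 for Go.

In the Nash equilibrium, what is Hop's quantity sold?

202

Hop's profit: π = (p_{Hop} − 51)(350 − 2p_{Hop} + p_{Go}).
∂π/∂p_{Hop} = 452 − 4p_{Hop} + p_{Go} = 0 ⇒ p_{Hop} = 113 + 0.25p_{Go}.
Similarly p_{Go} = 118 + 0.25p_{Hop}.
Solving the two reaction functions simultaneously: (1 − (0.25)(0.25))p_{Hop} = 113 + 0.25·118, so 0.9375p_{Hop} = 142.5 and p_{Hop} = 152.
Then p_{Go} = 118 + 0.25·152 = 156.
q_{Hop} = 350 − 2·152 + 156 = 202.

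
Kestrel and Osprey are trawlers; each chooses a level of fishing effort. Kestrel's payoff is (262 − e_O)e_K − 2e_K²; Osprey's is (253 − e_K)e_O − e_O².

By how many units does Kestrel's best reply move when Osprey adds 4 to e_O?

-1

Expanding Kestrel's payoff: 262e_K − e_Oe_K − 2e_K².
∂π/∂e_K = 262 − e_O − 4e_K = 0, so e_K = 65.5 − 0.25e_O.
The reaction-function slope is −0.25, so a 4-unit rise in e_O moves e_K by −0.25 × 4 = −1. Kestrel's best response falls — the actions are strategic substitutes.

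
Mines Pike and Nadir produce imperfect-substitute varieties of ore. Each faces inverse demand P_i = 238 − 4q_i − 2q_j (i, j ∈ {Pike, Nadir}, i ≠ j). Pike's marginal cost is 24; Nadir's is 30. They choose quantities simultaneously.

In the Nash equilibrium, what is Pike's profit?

Mine Pike's profit: π = q_{Pike}(238 − 4q_{Pike} − 2q_{Nadir}) − 24q_{Pike}.
∂π/∂q_{Pike} = 214 − 8q_{Pike} − 2q_{Nadir} = 0 ⇒ q_{Pike} = 26.75 − 0.25q_{Nadir}.
Similarly q_{Nadir} = 26 − 0.25q_{Pike}.
Solving the two reaction functions simultaneously: (1 − (−0.25)(−0.25))q_{Pike} = 26.75 − 0.25·26, so 0.9375q_{Pike} = 20.25 and q_{Pike} = 21.6.
Then q_{Nadir} = 26 − 0.25·21.6 = 20.6.
P_{Pike} = 238 − 4·21.6 − 2·20.6 = 110.4.
Profit = (110.4 − 24)·21.6 = 1866.24.

1866.24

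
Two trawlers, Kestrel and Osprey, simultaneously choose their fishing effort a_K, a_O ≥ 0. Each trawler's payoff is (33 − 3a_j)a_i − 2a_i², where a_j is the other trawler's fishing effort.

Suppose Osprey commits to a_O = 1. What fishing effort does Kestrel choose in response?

Kestrel's payoff is (33 − 3a_O)a_K − 2a_K².
∂π/∂a_K = 33 − 3a_O − 4a_K = 0, so a_K = 8.25 − 0.75a_O.
At a_O = 1: a_K = 8.25 − 0.75·1 = 7.5.

7.5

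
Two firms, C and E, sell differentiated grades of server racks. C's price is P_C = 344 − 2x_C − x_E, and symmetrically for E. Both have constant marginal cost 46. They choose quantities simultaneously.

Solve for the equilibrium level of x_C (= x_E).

59.6

Firm C's profit: π = x_C(344 − 2x_C − x_E) − 46x_C.
∂π/∂x_C = 298 − 4x_C − x_E = 0 ⇒ x_C = 74.5 − 0.25x_E.
Setting x_C = x_E in the reaction function: x_C = 74.5 − 0.25x_C, so x_C = 74.5 / 1.25 = 59.6.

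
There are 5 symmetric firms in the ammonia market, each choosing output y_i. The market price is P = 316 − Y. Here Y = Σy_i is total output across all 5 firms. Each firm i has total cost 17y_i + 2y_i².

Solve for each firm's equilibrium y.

29.9

A representative firm's profit is π_i = y_i(316 − Y) − 17y_i − 2y_i², with Y = y_i + Σ_{j≠i} y_j.
First-order condition: 299 − 6y_i − Σ_{j≠i} y_j = 0.
In a symmetric equilibrium every firm chooses the same y, so Σ_{j≠i} y_j = 4y. The condition becomes 299 − 10y = 0, giving y = 299/10 = 29.9.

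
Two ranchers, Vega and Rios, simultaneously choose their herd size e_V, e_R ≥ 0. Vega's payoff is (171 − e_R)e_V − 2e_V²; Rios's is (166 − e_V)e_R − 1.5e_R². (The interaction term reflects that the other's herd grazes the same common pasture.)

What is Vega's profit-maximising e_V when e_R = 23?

37

Expanding Vega's payoff: 171e_V − e_Re_V − 2e_V².
∂π/∂e_V = 171 − e_R − 4e_V = 0, so e_V = 42.75 − 0.25e_R.
At e_R = 23: e_V = 42.75 − 0.25·23 = 37.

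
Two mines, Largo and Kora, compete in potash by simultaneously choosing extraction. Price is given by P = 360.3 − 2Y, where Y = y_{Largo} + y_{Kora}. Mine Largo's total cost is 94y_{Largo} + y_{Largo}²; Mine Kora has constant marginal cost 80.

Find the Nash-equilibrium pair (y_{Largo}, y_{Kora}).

25.23, 57.46

Mine Largo's profit: π = y_{Largo}(360.3 − 2(y_{Largo} + y_{Kora})) − 94y_{Largo} − y_{Largo}².
∂π/∂y_{Largo} = 266.3 − 6y_{Largo} − 2y_{Kora} = 0, so y_{Largo} = 2663/60 − (1/3)y_{Kora}.
For Kora: ∂π/∂y_{Kora} = 280.3 − 4y_{Kora} − 2y_{Largo} = 0 ⇒ y_{Kora} = 70.075 − 0.5y_{Largo}.
Substituting the second reaction function into the first: y_{Largo} = 2663/60 − (1/3)(70.075 − 0.5y_{Largo}), which gives (5/6)y_{Largo} = 21.025 ⇒ y_{Largo} = 25.23.
Then y_{Kora} = 70.075 − 0.5·25.23 = 57.46.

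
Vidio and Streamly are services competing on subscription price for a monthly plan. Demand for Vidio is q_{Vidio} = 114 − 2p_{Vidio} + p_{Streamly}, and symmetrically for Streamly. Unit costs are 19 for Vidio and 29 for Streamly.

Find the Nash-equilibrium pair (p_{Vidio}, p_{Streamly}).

Vidio's profit: π = (p_{Vidio} − 19)(114 − 2p_{Vidio} + p_{Streamly}).
∂π/∂p_{Vidio} = 152 − 4p_{Vidio} + p_{Streamly} = 0 ⇒ p_{Vidio} = 38 + 0.25p_{Streamly}.
Similarly p_{Streamly} = 43 + 0.25p_{Vidio}.
Solving the two reaction functions simultaneously: (1 − (0.25)(0.25))p_{Vidio} = 38 + 0.25·43, so 0.9375p_{Vidio} = 48.75 and p_{Vidio} = 52.
Then p_{Streamly} = 43 + 0.25·52 = 56.

52, 56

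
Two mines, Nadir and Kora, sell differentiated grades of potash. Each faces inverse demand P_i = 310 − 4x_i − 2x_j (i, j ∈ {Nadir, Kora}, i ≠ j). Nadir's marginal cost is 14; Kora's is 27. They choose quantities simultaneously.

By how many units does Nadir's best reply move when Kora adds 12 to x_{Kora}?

Mine Nadir's profit: π = x_{Nadir}(310 − 4x_{Nadir} − 2x_{Kora}) − 14x_{Nadir}.
∂π/∂x_{Nadir} = 296 − 8x_{Nadir} − 2x_{Kora} = 0 ⇒ x_{Nadir} = 37 − 0.25x_{Kora}.
The reaction-function slope is −0.25, so a 12-unit rise in x_{Kora} moves x_{Nadir} by −0.25 × 12 = −3. Nadir's best response falls — the actions are strategic substitutes.

-3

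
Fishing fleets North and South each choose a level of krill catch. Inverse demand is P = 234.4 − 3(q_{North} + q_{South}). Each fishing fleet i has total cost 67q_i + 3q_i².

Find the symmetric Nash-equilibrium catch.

Fishing fleet North's profit: π = q_{North}(234.4 − 3(q_{North} + q_{South})) − 67q_{North} − 3q_{North}².
∂π/∂q_{North} = 167.4 − 12q_{North} − 3q_{South} = 0, so q_{North} = 13.95 − 0.25q_{South}.
The game is symmetric, so in equilibrium q_{South} = q_{North}: the reaction function gives 1.25q_{North} = 13.95, hence q_{North} = 11.16.

11.16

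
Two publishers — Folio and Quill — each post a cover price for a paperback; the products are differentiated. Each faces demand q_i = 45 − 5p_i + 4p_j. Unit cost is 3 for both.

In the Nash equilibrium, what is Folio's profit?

Folio's profit: π = (p_{Folio} − 3)(45 − 5p_{Folio} + 4p_{Quill}).
∂π/∂p_{Folio} = 60 − 10p_{Folio} + 4p_{Quill} = 0 ⇒ p_{Folio} = 6 + 0.4p_{Quill}.
Setting p_{Folio} = p_{Quill} in the reaction function: p_{Folio} = 6 + 0.4p_{Folio}, so p_{Folio} = 6 / 0.6 = 10.
q_{Folio} = 45 − 5·10 + 4·10 = 35.
Profit = (10 − 3)·35 = 245.

245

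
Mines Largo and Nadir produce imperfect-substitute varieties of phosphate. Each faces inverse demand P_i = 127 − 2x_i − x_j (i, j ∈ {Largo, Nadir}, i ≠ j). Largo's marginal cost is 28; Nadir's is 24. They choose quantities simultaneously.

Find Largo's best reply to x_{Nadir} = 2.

Mine Largo's profit: π = x_{Largo}(127 − 2x_{Largo} − x_{Nadir}) − 28x_{Largo}.
∂π/∂x_{Largo} = 99 − 4x_{Largo} − x_{Nadir} = 0 ⇒ x_{Largo} = 24.75 − 0.25x_{Nadir}.
At x_{Nadir} = 2: x_{Largo} = 24.75 − 0.25·2 = 24.25.

24.25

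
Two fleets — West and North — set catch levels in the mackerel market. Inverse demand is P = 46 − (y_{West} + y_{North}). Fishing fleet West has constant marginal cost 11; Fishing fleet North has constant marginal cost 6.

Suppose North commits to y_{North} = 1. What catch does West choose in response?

17

Fishing fleet West's profit: π = y_{West}(46 − (y_{West} + y_{North})) − 11y_{West}.
∂π/∂y_{West} = 35 − 2y_{West} − y_{North} = 0, so y_{West} = 17.5 − 0.5y_{North}.
At y_{North} = 1: y_{West} = 17.5 − 0.5·1 = 17.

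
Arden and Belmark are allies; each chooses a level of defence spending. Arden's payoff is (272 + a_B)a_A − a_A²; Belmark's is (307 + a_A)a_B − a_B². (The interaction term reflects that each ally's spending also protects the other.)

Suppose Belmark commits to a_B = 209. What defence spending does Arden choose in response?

240.5

Expanding Arden's payoff: 272a_A + a_Ba_A − a_A².
∂π/∂a_A = 272 + a_B − 2a_A = 0, so a_A = 136 + 0.5a_B.
At a_B = 209: a_A = 136 + 0.5·209 = 240.5.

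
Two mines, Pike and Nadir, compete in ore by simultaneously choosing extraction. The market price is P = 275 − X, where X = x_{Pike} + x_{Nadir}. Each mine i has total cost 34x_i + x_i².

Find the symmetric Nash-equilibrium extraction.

48.2

Mine Pike's profit: π = x_{Pike}(275 − (x_{Pike} + x_{Nadir})) − 34x_{Pike} − x_{Pike}².
∂π/∂x_{Pike} = 241 − 4x_{Pike} − x_{Nadir} = 0, so x_{Pike} = 60.25 − 0.25x_{Nadir}.
Setting x_{Pike} = x_{Nadir} in the reaction function: x_{Pike} = 60.25 − 0.25x_{Pike}, so x_{Pike} = 60.25 / 1.25 = 48.2.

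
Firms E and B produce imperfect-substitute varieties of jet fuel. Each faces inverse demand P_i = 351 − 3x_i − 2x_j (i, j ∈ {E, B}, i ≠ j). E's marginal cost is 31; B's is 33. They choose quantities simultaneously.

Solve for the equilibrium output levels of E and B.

Firm E's profit: π = x_E(351 − 3x_E − 2x_B) − 31x_E.
∂π/∂x_E = 320 − 6x_E − 2x_B = 0 ⇒ x_E = 160/3 − (1/3)x_B.
Similarly x_B = 53 − (1/3)x_E.
Solving the two reaction functions simultaneously: (1 − (−1/3)(−1/3))x_E = 160/3 − (1/3)·53, so (8/9)x_E = 107/3 and x_E = 40.125.
Then x_B = 53 − (1/3)·40.125 = 39.625.

40.125, 39.625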